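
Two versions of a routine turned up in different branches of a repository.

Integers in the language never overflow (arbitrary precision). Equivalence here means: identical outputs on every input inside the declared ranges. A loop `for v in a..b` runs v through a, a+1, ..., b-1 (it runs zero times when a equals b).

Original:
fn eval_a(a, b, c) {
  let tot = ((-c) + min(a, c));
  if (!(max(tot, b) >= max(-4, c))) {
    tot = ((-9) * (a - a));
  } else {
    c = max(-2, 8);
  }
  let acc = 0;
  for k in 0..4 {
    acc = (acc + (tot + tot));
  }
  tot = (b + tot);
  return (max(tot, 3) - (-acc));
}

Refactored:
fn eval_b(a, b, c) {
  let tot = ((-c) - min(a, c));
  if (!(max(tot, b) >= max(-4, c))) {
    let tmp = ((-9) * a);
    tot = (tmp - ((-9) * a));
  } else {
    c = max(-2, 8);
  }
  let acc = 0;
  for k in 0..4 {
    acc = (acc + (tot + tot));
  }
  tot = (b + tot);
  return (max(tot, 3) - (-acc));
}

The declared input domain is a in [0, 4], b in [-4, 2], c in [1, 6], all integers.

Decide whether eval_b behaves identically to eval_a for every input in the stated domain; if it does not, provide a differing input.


Take a=1, b=1, c=1.
eval_a: tot = 0; (!(max(tot, b) >= max(-4, c))) -> false; c = 8; acc = 0; [k=0]; acc = 0; [k=1]; acc = 0; [k=2]; acc = 0; [k=3]; acc = 0; tot = 1; return 3
eval_b: tot = -2; (!(max(tot, b) >= max(-4, c))) -> false; c = 8; acc = 0; [k=0]; acc = -4; [k=1]; acc = -8; [k=2]; acc = -12; [k=3]; acc = -16; tot = -1; return -13
3 != -13, so the rewrite changes behavior.
verdict: not equivalent; witness: a=1, b=1, c=1


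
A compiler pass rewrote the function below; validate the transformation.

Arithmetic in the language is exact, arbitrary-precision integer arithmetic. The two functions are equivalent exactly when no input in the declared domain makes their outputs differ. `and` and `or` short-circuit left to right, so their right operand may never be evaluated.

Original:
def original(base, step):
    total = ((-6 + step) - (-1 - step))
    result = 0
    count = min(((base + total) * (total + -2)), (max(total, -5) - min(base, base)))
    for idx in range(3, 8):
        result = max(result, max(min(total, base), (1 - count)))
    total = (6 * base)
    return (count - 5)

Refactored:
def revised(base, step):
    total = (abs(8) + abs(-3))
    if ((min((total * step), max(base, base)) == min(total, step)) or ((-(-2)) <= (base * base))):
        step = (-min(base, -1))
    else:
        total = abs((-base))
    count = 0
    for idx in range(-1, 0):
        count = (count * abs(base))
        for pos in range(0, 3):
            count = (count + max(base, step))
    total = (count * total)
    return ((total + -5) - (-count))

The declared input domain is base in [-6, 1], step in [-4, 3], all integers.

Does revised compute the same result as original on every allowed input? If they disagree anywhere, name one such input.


There is a counterexample at base=-6, step=-4: -4 on one side, 211 on the other.
original: total := -13 | result := 0 | count := 1 | iter idx=3: | result := 0 | iter idx=4: | result := 0 | iter idx=5: | result := 0 | iter idx=6: | result := 0 | iter idx=7: | result := 0 | total := -36 | result -4
revised: total := 11 | ((min((total * step), max(base, base)) == min(total, step)) or ((-(-2)) <= (base * base))): true | step := 6 | count := 0 | iter idx=-1: | count := 0 | iter pos=0: | count := 6 | iter pos=1: | count := 12 | iter pos=2: | count := 18 | total := 198 | result 211
verdict: not equivalent; witness: base=-6, step=-4


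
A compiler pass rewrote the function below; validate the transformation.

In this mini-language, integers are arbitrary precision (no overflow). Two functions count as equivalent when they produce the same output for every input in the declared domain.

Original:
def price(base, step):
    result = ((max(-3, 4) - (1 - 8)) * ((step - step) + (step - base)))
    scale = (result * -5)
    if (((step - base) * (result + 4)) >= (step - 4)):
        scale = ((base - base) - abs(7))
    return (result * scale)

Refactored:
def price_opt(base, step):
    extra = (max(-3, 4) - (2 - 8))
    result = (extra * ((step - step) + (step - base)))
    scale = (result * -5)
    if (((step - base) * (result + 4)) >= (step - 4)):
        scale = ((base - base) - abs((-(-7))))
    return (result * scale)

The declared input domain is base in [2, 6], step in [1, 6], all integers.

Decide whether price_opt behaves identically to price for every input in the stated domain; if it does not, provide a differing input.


Take base=2, step=1.
price: result = -11; scale = 55; (((step - base) * (result + 4)) >= (step - 4)) -> true; scale = -7; return 77
price_opt: extra = 10; result = -10; scale = 50; (((step - base) * (result + 4)) >= (step - 4)) -> true; scale = -7; return 70
77 vs 70 — the two versions disagree here.
verdict: not equivalent; witness: base=2, step=1


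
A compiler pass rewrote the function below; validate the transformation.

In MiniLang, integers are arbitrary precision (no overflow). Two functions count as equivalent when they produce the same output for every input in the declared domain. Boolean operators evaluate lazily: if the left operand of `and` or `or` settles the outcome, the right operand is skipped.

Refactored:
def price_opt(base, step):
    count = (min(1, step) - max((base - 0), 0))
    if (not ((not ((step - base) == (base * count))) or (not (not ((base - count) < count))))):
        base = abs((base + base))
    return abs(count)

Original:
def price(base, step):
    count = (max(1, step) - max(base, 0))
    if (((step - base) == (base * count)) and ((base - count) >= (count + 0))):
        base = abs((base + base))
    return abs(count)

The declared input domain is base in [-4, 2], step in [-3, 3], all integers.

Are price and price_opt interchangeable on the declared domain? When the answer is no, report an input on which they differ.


At base=-4, step=-3: price gives 1, price_opt gives 3.
verdict: not equivalent; witness: base=-4, step=-3


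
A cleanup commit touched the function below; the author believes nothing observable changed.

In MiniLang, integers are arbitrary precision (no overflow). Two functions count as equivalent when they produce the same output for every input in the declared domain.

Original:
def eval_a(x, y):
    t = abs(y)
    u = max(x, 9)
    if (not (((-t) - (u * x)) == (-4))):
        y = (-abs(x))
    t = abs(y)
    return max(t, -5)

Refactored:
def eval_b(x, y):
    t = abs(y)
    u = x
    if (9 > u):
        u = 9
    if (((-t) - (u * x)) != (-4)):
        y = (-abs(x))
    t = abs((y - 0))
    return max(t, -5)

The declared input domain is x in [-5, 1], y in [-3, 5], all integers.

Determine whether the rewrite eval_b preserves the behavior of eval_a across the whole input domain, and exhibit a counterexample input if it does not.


Behavior is preserved: although boolean connective usage differs; also statement counts differ; also constant usage differs; also arithmetic usage differs; also min/max/abs usage differs; also comparison usage differs; also branching structure differs, the outputs never diverge.
Spot check at x=-4, y=1 — eval_a: t = 1; u = 9; (not (((-t) - (u * x)) == (-4))) -> true; y = -4; t = 4; return 4. eval_b: t = 1; u = -4; (9 > u) -> true; u = 9; (((-t) - (u * x)) != (-4)) -> true; y = -4; t = 4; return 4. Both give 4.
Checked all 63 inputs in the declared domain: the outputs agree on every one.
verdict: equivalent


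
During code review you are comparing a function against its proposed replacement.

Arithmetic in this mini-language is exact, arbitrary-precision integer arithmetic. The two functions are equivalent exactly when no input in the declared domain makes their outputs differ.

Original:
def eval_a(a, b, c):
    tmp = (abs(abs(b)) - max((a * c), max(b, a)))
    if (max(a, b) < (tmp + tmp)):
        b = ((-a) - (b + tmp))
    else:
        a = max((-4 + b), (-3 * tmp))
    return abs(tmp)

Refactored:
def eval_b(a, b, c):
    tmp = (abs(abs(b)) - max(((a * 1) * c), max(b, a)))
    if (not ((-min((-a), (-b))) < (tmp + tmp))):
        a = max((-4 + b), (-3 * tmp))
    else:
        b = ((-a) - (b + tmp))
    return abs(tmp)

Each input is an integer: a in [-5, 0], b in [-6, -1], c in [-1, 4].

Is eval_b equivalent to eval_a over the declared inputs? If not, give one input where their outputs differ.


This is a faithful refactor — boolean connective usage differs; and arithmetic usage differs; and constant usage differs; and min/max/abs usage differs, but the computed results match everywhere.
Tracing a=-5, b=-5, c=2: eval_a: tmp becomes 10; next (max(a, b) < (tmp + tmp)) evaluates to true; next b becomes 0; next final value 10 | eval_b: tmp becomes 10; next (not ((-min((-a), (-b))) < (tmp + tmp))) evaluates to false; next b becomes 0; next final value 10 — matching result 10.
Across all 216 domain points the two functions coincide.
verdict: equivalent


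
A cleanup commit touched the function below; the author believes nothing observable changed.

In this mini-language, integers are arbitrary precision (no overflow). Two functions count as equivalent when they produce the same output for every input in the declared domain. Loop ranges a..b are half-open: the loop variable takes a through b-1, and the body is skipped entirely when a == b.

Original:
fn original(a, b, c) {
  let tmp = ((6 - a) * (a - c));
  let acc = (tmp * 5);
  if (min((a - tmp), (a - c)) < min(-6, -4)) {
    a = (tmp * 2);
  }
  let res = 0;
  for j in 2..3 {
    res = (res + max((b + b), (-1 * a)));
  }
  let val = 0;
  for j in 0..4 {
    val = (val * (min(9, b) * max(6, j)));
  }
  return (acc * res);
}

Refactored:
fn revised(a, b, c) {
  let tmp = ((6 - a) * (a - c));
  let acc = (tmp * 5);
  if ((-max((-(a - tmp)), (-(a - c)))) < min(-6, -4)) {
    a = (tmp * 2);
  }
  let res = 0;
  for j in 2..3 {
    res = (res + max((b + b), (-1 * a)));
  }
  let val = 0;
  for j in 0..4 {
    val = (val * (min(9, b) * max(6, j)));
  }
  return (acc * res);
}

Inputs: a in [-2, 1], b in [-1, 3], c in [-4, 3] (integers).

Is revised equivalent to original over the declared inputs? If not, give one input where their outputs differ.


Equivalent — the differences include min/max/abs usage differs, yet no declared input distinguishes the two.
As a probe, take a=1, b=0, c=-2: original runs tmp = 15; acc = 75; (min((a - tmp), (a - c)) < min(-6, -4)) -> true; a = 30; res = 0; [j=2]; res = 0; val = 0; [j=0]; val = 0; [j=1]; val = 0; [j=2]; val = 0; [j=3]; val = 0; return 0; revised runs tmp = 15; acc = 75; ((-max((-(a - tmp)), (-(a - c)))) < min(-6, -4)) -> true; a = 30; res = 0; [j=2]; res = 0; val = 0; [j=0]; val = 0; [j=1]; val = 0; [j=2]; val = 0; [j=3]; val = 0; return 0; both end at 0.
An exhaustive pass over the 160 declared inputs shows identical outputs.
verdict: equivalent


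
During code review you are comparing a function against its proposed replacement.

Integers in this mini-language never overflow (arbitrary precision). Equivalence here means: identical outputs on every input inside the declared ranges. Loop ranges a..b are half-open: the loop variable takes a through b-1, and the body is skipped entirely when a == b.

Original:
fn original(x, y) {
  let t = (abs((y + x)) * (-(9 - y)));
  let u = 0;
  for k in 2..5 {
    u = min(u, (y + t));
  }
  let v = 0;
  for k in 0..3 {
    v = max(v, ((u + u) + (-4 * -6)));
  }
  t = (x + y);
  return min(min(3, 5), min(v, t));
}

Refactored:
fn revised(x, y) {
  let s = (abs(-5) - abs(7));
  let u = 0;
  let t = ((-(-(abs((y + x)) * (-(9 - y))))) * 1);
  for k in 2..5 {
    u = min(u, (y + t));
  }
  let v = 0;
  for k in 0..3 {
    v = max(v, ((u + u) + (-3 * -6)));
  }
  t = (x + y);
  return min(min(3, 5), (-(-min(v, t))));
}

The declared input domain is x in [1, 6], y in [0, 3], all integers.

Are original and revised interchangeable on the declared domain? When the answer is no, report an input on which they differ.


Consider the input x=1, y=0.
original: t = -9; u = 0; [k=2]; u = -9; [k=3]; u = -9; [k=4]; u = -9; v = 0; [k=0]; v = 6; [k=1]; v = 6; [k=2]; v = 6; t = 1; return 1
revised: s = -2; u = 0; t = -9; [k=2]; u = -9; [k=3]; u = -9; [k=4]; u = -9; v = 0; [k=0]; v = 0; [k=1]; v = 0; [k=2]; v = 0; t = 1; return 0
1 vs 0 — the two versions disagree here.
verdict: not equivalent; witness: x=1, y=0


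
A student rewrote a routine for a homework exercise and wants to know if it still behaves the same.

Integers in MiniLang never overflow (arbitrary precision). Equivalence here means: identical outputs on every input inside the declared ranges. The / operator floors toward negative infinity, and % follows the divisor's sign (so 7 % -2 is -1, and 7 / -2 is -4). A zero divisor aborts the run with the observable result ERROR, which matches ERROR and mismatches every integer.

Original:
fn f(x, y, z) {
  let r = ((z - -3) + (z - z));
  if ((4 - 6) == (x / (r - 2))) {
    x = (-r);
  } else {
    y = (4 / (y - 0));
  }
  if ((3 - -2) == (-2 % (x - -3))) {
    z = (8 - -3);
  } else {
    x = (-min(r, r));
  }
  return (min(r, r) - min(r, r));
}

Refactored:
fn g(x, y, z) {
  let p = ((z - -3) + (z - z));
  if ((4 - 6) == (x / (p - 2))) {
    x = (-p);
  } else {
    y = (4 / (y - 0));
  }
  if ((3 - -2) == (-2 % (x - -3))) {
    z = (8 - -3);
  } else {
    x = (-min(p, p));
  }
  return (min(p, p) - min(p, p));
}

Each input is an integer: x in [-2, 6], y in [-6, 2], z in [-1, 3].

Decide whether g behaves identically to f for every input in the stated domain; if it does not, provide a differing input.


Changes here: local variable names differ; the full 405-point sweep finds no disagreement.
verdict: equivalent


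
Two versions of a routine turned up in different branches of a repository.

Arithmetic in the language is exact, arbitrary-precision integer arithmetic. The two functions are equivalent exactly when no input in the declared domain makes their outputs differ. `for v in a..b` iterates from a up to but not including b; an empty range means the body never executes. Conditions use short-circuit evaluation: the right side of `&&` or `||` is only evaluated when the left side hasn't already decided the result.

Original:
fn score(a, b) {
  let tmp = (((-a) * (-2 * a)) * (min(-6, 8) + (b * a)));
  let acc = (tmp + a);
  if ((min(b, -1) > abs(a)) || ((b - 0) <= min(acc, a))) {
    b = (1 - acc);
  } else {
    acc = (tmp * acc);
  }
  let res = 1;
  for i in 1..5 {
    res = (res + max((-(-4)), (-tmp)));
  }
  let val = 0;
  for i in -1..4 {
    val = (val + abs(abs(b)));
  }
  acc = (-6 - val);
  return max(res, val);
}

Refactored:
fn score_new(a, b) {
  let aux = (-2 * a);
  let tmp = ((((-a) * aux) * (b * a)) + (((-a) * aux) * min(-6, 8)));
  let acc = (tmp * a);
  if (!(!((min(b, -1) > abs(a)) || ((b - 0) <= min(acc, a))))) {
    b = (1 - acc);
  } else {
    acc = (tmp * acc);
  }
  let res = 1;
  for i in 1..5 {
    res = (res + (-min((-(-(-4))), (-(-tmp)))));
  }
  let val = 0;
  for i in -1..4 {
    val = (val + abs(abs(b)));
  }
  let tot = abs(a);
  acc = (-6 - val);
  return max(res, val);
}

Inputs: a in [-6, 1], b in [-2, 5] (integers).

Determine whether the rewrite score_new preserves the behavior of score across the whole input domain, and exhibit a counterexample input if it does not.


Try a=-2, b=-2.
score: tmp becomes -16; next acc becomes -18; next ((min(b, -1) > abs(a)) || ((b - 0) <= min(acc, a))) evaluates to false; next acc becomes 288; next res becomes 1; next at i=1:; next res becomes 17; next at i=2:; next res becomes 33; next at i=3:; next res becomes 49; next at i=4:; next res becomes 65; next val becomes 0; next at i=-1:; next val becomes 2; next at i=0:; next val becomes 4; next at i=1:; next val becomes 6; next at i=2:; next val becomes 8; next at i=3:; next val becomes 10; next acc becomes -16; next final value 65
score_new: aux becomes 4; next tmp becomes -16; next acc becomes 32; next (!(!((min(b, -1) > abs(a)) || ((b - 0) <= min(acc, a))))) evaluates to true; next b becomes -31; next res becomes 1; next at i=1:; next res becomes 17; next at i=2:; next res becomes 33; next at i=3:; next res becomes 49; next at i=4:; next res becomes 65; next val becomes 0; next at i=-1:; next val becomes 31; next at i=0:; next val becomes 62; next at i=1:; next val becomes 93; next at i=2:; next val becomes 124; next at i=3:; next val becomes 155; next tot becomes 2; next acc becomes -161; next final value 155
65 vs 155 — the two versions disagree here.
verdict: not equivalent; witness: a=-2, b=-2


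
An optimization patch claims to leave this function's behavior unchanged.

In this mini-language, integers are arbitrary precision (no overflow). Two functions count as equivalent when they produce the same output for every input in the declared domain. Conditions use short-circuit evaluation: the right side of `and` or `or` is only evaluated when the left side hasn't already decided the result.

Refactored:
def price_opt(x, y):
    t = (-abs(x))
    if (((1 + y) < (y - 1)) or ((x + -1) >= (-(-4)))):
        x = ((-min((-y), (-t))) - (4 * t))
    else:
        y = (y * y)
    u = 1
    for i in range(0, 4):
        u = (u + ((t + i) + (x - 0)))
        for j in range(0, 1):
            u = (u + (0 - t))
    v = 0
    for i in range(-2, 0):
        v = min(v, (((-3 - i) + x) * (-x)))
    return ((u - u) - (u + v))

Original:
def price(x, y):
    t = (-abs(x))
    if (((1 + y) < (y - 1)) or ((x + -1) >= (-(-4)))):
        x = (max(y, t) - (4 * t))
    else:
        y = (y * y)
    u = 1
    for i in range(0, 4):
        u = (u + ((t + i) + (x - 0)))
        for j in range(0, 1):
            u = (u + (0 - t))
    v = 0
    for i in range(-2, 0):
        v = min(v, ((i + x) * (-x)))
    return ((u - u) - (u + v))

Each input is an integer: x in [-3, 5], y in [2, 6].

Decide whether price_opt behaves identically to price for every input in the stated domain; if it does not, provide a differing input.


Differences: constant usage differs; also min/max/abs usage differs; also arithmetic usage differs — yet all 45 inputs agree.
verdict: equivalent


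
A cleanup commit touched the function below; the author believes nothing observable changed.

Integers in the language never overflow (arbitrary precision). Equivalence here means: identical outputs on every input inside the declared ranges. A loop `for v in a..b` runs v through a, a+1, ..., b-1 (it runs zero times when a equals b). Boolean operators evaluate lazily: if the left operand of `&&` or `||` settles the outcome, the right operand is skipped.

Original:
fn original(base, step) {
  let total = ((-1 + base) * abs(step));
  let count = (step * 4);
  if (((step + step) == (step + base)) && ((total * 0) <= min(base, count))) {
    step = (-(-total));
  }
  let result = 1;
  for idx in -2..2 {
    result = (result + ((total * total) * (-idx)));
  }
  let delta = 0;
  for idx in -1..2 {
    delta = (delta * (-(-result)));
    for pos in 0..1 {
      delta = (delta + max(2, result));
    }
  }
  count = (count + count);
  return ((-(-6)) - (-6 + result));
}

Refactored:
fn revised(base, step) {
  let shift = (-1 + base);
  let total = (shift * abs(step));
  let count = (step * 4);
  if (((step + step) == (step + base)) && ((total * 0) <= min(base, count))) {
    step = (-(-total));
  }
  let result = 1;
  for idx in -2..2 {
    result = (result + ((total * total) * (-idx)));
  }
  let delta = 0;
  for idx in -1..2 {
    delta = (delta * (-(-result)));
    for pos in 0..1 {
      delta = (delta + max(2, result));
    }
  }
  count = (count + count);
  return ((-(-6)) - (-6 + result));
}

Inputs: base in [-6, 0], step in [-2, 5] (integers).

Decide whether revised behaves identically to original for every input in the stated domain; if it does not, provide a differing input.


Reading the diff, among the changes: local variable names differ; statement counts differ.
Tracing base=0, step=4: original: total=-4, then count=16, then (((step + step) == (step + base)) && ((total * 0) <= min(base, count))) is false, then result=1, then (idx=-2), then result=33, then (idx=-1), then result=49, then (idx=0), then result=49, then (idx=1), then result=33, then delta=0, then (idx=-1), then delta=0, then (pos=0), then delta=33, then (idx=0), then delta=1089, then (pos=0), then delta=1122, then (idx=1), then delta=37026, then (pos=0), then delta=37059, then count=32, then returns -21 | revised: shift=-1, then total=-4, then count=16, then (((step + step) == (step + base)) && ((total * 0) <= min(base, count))) is false, then result=1, then (idx=-2), then result=33, then (idx=-1), then result=49, then (idx=0), then result=49, then (idx=1), then result=33, then delta=0, then (idx=-1), then delta=0, then (pos=0), then delta=33, then (idx=0), then delta=1089, then (pos=0), then delta=1122, then (idx=1), then delta=37026, then (pos=0), then delta=37059, then count=32, then returns -21 — matching result -21.
Across all 56 domain points the two functions coincide.
verdict: equivalent


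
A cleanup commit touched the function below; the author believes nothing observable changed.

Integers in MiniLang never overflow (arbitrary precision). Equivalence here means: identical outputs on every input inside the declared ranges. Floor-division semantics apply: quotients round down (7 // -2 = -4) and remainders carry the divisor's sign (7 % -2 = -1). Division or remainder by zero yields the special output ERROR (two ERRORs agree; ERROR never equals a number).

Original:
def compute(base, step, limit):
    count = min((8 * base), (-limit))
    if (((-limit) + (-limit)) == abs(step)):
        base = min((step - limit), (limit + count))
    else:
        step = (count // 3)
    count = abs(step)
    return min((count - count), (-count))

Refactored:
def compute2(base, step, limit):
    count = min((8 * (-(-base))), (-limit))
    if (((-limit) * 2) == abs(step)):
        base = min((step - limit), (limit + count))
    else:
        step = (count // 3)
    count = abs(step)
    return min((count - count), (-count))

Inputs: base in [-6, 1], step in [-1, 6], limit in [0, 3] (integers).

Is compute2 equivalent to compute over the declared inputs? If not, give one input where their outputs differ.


Equivalent — the differences include constant usage differs, plus arithmetic usage differs, yet no declared input distinguishes the two.
Spot check at base=-4, step=3, limit=2 — compute: count := -32 | (((-limit) + (-limit)) == abs(step)): false | step := -11 | count := 11 | result -11. compute2: count := -32 | (((-limit) * 2) == abs(step)): false | step := -11 | count := 11 | result -11. Both give -11.
Every one of the 256 inputs gives matching results.
verdict: equivalent


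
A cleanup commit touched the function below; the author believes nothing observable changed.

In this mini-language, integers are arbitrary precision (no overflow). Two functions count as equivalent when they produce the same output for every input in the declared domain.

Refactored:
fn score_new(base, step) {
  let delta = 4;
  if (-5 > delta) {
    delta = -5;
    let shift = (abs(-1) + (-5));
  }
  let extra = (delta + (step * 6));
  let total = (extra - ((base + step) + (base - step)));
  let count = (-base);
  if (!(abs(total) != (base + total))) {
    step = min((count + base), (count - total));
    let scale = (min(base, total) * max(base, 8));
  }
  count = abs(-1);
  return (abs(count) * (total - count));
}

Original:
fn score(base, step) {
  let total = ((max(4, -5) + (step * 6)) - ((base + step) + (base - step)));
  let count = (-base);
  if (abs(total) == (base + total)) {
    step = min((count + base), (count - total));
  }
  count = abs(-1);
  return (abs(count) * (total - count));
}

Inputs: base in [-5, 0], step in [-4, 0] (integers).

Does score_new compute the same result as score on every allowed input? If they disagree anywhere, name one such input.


Equivalent — the differences include min/max/abs usage differs; also constant usage differs; also branching structure differs; also boolean connective usage differs; also arithmetic usage differs; also comparison usage differs; also local variable names differ; also statement counts differ, yet no declared input distinguishes the two.
Tracing base=-4, step=-1: score: total = 6; count = 4; (abs(total) == (base + total)) -> false; count = 1; return 5 | score_new: delta = 4; (-5 > delta) -> false; extra = -2; total = 6; count = 4; (!(abs(total) != (base + total))) -> false; count = 1; return 5 — matching result 5.
Checked all 30 inputs in the declared domain: the outputs agree on every one.
verdict: equivalent


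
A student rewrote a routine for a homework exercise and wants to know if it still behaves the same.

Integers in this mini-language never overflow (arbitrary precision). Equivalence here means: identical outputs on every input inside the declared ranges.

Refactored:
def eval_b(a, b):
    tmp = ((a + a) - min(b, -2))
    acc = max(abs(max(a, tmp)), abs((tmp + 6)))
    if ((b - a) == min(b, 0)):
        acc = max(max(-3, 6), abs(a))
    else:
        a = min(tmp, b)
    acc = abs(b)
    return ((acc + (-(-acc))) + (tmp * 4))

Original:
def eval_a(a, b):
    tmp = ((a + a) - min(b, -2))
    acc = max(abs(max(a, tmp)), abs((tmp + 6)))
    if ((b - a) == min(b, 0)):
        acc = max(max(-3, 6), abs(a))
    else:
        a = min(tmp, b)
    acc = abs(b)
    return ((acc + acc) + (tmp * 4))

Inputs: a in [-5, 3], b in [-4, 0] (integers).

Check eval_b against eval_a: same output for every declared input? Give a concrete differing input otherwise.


Comparing the listings, the differences include: same computation, different form.
Tracing a=-1, b=-3: eval_a: tmp=1, then acc=7, then ((b - a) == min(b, 0)) is false, then a=-3, then acc=3, then returns 10 | eval_b: tmp=1, then acc=7, then ((b - a) == min(b, 0)) is false, then a=-3, then acc=3, then returns 10 — matching result 10.
Across all 45 domain points the two functions coincide.
verdict: equivalent


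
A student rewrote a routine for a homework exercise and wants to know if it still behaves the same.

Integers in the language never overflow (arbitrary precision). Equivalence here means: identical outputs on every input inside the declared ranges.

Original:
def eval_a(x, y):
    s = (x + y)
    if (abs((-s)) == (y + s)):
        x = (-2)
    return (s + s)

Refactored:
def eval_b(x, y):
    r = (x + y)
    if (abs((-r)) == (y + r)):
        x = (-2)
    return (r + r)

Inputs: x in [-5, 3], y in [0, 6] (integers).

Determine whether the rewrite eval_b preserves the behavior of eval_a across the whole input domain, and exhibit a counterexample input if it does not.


This is a faithful refactor — local variable names differ, but the computed results match everywhere.
Spot check at x=3, y=3 — eval_a: s = 6; (abs((-s)) == (y + s)) -> false; return 12. eval_b: r = 6; (abs((-r)) == (y + r)) -> false; return 12. Both give 12.
Sweeping the whole domain (63 inputs) finds no disagreement.
verdict: equivalent


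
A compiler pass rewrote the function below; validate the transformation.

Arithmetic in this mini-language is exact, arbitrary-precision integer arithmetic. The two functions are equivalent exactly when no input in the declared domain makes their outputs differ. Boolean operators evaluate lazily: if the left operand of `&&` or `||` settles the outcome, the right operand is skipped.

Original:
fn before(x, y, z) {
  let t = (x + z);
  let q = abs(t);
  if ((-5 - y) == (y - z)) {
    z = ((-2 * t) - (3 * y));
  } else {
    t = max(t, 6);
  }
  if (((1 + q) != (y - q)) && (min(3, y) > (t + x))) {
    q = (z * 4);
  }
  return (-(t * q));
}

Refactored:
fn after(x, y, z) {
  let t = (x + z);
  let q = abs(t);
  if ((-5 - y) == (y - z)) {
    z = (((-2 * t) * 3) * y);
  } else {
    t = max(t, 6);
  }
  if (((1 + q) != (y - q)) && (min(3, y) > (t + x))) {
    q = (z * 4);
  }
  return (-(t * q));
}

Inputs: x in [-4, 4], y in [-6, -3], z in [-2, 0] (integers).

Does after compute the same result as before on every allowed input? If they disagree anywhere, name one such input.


Try x=-4, y=-3, z=-1.
before: t = -5; q = 5; ((-5 - y) == (y - z)) -> true; z = 19; (((1 + q) != (y - q)) && (min(3, y) > (t + x))) -> true; q = 76; return 380
after: t = -5; q = 5; ((-5 - y) == (y - z)) -> true; z = -90; (((1 + q) != (y - q)) && (min(3, y) > (t + x))) -> true; q = -360; return -1800
380 != -1800, so the rewrite changes behavior.
verdict: not equivalent; witness: x=-4, y=-3, z=-1


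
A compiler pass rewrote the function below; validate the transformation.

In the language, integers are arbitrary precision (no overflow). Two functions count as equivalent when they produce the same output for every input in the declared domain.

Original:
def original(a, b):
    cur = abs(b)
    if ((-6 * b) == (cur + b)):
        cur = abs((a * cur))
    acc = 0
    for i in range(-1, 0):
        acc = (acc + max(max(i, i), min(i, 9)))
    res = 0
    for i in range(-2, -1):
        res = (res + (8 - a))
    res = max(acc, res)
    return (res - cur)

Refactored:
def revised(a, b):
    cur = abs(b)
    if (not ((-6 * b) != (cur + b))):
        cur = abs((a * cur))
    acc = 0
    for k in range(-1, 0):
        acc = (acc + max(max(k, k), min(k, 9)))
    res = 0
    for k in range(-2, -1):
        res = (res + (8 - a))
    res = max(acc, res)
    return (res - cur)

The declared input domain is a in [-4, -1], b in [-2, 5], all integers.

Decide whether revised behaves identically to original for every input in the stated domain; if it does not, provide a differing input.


Although boolean connective usage differs, and comparison usage differs, and local variable names differ, 32/32 inputs agree.
verdict: equivalent


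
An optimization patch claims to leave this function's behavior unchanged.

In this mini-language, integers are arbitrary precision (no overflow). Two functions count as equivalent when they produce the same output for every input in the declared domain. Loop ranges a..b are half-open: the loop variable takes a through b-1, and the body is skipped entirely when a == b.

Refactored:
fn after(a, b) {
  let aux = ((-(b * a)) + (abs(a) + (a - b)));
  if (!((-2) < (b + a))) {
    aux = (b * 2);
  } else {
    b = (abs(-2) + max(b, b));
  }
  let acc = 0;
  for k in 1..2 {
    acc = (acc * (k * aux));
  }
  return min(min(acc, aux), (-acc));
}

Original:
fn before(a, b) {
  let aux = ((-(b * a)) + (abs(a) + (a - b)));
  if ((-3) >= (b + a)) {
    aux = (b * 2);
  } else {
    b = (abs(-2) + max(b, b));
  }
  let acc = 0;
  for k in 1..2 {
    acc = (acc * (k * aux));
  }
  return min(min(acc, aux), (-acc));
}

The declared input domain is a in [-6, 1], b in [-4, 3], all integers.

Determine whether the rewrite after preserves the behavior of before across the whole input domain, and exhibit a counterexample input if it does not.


Not equivalent: a=-1, b=-1 separates them (0 vs -2).
before: aux := 0 | ((-3) >= (b + a)): false | b := 1 | acc := 0 | iter k=1: | acc := 0 | result 0
after: aux := 0 | (!((-2) < (b + a))): true | aux := -2 | acc := 0 | iter k=1: | acc := 0 | result -2
verdict: not equivalent; witness: a=-1, b=-1


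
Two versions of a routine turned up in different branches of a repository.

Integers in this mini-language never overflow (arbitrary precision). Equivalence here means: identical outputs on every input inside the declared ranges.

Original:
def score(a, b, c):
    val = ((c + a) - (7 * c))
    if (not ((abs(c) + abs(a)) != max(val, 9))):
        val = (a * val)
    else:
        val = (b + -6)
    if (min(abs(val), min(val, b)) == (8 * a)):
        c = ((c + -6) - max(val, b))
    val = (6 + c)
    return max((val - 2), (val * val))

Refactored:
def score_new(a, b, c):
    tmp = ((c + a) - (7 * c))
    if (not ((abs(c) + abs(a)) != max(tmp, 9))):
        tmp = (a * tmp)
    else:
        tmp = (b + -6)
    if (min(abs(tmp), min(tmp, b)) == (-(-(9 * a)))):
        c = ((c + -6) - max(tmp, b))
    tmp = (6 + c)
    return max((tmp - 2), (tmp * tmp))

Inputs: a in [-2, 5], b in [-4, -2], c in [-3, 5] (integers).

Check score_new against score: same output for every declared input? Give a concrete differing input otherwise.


At a=-1, b=-3, c=-3: score gives 9, score_new gives 0.
verdict: not equivalent; witness: a=-1, b=-3, c=-3


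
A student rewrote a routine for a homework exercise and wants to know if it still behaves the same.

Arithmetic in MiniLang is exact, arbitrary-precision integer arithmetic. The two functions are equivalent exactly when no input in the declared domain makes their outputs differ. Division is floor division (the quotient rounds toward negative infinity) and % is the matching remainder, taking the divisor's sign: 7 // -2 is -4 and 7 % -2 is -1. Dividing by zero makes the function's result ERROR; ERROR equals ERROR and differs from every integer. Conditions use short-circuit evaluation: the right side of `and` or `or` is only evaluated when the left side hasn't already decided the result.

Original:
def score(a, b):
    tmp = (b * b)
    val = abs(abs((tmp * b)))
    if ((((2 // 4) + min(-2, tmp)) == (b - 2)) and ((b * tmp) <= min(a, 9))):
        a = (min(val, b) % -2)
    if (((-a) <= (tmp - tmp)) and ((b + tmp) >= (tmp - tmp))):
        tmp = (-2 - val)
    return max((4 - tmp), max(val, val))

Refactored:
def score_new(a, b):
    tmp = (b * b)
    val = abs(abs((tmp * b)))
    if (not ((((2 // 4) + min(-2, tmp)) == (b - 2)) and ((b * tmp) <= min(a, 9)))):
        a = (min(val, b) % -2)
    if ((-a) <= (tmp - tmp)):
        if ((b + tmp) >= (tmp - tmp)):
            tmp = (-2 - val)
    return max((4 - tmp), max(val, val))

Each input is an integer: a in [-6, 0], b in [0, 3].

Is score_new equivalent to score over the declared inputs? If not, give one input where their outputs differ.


Take a=-6, b=0.
score: tmp := 0 | val := 0 | ((((2 // 4) + min(-2, tmp)) == (b - 2)) and ((b * tmp) <= min(a, 9))): false | (((-a) <= (tmp - tmp)) and ((b + tmp) >= (tmp - tmp))): false | result 4
score_new: tmp := 0 | val := 0 | (not ((((2 // 4) + min(-2, tmp)) == (b - 2)) and ((b * tmp) <= min(a, 9)))): true | a := 0 | ((-a) <= (tmp - tmp)): true | ((b + tmp) >= (tmp - tmp)): true | tmp := -2 | result 6
4 vs 6 — the two versions disagree here.
verdict: not equivalent; witness: a=-6, b=0


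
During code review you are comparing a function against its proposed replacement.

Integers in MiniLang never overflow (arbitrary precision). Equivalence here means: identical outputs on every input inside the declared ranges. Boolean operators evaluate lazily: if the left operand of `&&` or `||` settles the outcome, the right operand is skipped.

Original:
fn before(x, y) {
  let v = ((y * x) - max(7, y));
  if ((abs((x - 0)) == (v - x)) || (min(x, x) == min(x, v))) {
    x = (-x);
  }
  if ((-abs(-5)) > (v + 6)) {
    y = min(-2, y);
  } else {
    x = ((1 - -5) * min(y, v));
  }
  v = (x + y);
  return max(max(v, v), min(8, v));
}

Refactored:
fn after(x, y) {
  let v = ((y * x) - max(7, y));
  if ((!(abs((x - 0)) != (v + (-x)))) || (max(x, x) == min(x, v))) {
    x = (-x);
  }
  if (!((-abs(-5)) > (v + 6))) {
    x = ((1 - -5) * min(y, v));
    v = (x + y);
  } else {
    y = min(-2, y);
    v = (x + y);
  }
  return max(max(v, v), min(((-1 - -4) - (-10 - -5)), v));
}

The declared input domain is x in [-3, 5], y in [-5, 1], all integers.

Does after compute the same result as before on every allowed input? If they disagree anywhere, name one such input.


Equivalent. The edit looks behavioral (`min(x, x)` became `max(x, x)`), but over these ranges it never changes the outcome.
Every one of the 63 inputs gives matching results.
One worked example (x=5, y=0) — before: v=-7, then ((abs((x - 0)) == (v - x)) || (min(x, x) == min(x, v))) is false, then ((-abs(-5)) > (v + 6)) is false, then x=-42, then v=-42, then returns -42; after: v=-7, then ((!(abs((x - 0)) != (v + (-x)))) || (max(x, x) == min(x, v))) is false, then (!((-abs(-5)) > (v + 6))) is true, then x=-42, then v=-42, then returns -42; agreement on -42.
verdict: equivalent


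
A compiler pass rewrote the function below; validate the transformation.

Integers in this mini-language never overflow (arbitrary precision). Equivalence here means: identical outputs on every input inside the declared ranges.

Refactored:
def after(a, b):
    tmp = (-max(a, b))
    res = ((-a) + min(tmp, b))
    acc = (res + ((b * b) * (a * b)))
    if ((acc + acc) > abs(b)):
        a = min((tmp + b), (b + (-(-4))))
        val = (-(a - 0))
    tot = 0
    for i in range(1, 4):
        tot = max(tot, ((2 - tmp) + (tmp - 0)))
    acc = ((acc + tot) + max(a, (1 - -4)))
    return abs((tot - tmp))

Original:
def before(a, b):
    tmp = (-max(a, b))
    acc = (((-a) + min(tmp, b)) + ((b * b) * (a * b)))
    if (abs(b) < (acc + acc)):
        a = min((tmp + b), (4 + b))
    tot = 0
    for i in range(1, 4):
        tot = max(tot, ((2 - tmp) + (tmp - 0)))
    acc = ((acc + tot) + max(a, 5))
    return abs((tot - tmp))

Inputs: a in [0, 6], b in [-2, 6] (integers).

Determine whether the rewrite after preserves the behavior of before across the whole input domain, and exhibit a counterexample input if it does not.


Side by side, the visible changes include: local variable names differ, comparison usage differs, statement counts differ, constant usage differs, arithmetic usage differs.
Tracing a=1, b=6: before: tmp=-6, then acc=209, then (abs(b) < (acc + acc)) is true, then a=0, then tot=0, then (i=1), then tot=2, then (i=2), then tot=2, then (i=3), then tot=2, then acc=216, then returns 8 | after: tmp=-6, then res=-7, then acc=209, then ((acc + acc) > abs(b)) is true, then a=0, then val=0, then tot=0, then (i=1), then tot=2, then (i=2), then tot=2, then (i=3), then tot=2, then acc=216, then returns 8 — matching result 8.
Across all 63 domain points the two functions coincide.
verdict: equivalent


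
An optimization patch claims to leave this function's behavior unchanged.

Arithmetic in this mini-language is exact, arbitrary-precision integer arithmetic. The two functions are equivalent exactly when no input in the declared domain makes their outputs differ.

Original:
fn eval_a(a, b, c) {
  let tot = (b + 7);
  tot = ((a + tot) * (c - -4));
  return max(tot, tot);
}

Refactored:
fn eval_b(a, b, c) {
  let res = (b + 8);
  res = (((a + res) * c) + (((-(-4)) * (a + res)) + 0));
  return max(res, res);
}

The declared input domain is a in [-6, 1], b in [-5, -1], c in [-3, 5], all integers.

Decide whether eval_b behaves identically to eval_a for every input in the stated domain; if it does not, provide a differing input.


Take a=-6, b=-5, c=-3.
eval_a: tot = 2; tot = -4; return -4
eval_b: res = 3; res = -3; return -3
-4 vs -3 — the two versions disagree here.
verdict: not equivalent; witness: a=-6, b=-5, c=-3


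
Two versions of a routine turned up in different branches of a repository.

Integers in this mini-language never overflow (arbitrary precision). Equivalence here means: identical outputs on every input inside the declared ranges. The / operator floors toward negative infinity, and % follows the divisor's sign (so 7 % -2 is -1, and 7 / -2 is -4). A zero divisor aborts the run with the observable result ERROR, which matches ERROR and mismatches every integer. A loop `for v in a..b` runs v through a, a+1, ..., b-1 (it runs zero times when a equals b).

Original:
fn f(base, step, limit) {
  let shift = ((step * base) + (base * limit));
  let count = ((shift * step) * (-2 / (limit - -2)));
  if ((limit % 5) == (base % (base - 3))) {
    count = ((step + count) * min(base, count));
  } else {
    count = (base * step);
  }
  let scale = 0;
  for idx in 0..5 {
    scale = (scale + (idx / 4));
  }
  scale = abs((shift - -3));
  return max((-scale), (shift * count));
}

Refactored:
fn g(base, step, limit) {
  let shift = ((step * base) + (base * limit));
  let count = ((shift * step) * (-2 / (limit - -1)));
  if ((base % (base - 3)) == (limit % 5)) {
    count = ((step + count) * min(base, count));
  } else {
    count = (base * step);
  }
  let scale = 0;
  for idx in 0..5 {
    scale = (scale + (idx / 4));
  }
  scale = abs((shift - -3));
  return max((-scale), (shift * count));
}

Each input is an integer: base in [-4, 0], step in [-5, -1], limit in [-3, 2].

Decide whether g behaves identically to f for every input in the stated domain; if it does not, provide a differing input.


Try base=-4, step=-5, limit=-2.
f: shift=28, then a zero divisor aborts: ERROR
g: shift=28, then count=-280, then ((base % (base - 3)) == (limit % 5)) is false, then count=20, then scale=0, then (idx=0), then scale=0, then (idx=1), then scale=0, then (idx=2), then scale=0, then (idx=3), then scale=0, then (idx=4), then scale=1, then scale=31, then returns 560
ERROR against 560: the behavior changed.
verdict: not equivalent; witness: base=-4, step=-5, limit=-2
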